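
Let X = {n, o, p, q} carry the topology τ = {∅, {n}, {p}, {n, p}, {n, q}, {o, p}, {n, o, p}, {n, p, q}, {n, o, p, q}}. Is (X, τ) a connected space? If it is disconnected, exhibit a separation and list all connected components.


(X, τ) is disconnected; components = [{n, q}, {o, p}].

Find clopen sets (U ∈ τ with X ∖ U ∈ τ):
  U = ∅, X ∖ U = {n, o, p, q} — both open, so U is clopen.
  U = {n, q}, X ∖ U = {o, p} — both open, so U is clopen.
  U = {o, p}, X ∖ U = {n, q} — both open, so U is clopen.
  U = {n, o, p, q}, X ∖ U = ∅ — both open, so U is clopen.
Nontrivial clopen(s) exist: e.g. {n, q}. So (X, τ) is disconnected.
Compute connected components by grouping points that agree on all clopens:
  component: {n, q}
  component: {o, p}


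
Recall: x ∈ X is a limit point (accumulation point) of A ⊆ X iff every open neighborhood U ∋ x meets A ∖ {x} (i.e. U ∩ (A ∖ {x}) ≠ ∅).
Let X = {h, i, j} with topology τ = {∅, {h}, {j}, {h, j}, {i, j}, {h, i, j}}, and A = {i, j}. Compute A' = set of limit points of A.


A' = {i}

For each x ∈ X, list the open sets U ∈ τ with x ∈ U, then check whether U ∩ (A ∖ {x}) ≠ ∅ for every such U.
  x = h: open {h} ∋ x has {h} ∩ (A ∖ {h}) = ∅, so x is NOT a limit point.
  x = i: opens ∋ x are {i, j}, {h, i, j}; each meets A ∖ {i}, so x IS a limit point.
  x = j: open {j} ∋ x has {j} ∩ (A ∖ {j}) = ∅, so x is NOT a limit point.
Collecting: A' = {i}.


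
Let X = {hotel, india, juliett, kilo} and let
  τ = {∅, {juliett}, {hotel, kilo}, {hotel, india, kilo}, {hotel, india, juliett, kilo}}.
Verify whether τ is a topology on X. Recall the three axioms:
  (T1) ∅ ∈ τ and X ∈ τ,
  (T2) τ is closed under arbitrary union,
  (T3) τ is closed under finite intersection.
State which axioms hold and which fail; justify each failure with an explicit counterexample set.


τ is NOT a topology on X.

Axiom (T1): ∅ ∈ τ? Yes; X ∈ τ? Yes.
Axiom (T2/T3): check pairwise unions and intersections of members of τ.
Counterexample for (T2): {juliett} ∪ {hotel, kilo} = {hotel, juliett, kilo} ∉ τ. Therefore τ is NOT a topology.


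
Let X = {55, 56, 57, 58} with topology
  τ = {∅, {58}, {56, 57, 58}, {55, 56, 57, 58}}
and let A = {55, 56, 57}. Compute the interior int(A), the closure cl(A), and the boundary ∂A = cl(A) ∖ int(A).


int(A) = ∅, cl(A) = {55, 56, 57}, ∂A = {55, 56, 57}.

Closed sets in (X, τ) are complements of opens:
  closed(X, τ) = {∅, {55}, {55, 56, 57}, {55, 56, 57, 58}}.
int(A) = ⋃ {U ∈ τ : U ⊆ A}. Opens contained in A: ∅.
Taking the union of these: int(A) = ∅.
cl(A) = ⋂ {C closed : A ⊆ C}. Closed sets containing A: {55, 56, 57}, {55, 56, 57, 58}.
Intersecting these: cl(A) = {55, 56, 57}.
∂A = cl(A) ∖ int(A) = {55, 56, 57} ∖ ∅ = {55, 56, 57}.


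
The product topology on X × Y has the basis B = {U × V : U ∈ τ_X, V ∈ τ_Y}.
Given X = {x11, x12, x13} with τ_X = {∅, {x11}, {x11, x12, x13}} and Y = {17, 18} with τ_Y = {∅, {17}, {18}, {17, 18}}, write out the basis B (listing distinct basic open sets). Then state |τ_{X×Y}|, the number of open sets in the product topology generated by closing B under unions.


Basis B = {∅ × ∅, {x11} × {17}, {x11} × {18}, {x11} × {17, 18}, {x11, x12, x13} × {17}, {x11, x12, x13} × {18}, {x11, x12, x13} × {17, 18}}; |τ_{X×Y}| = 9.

Enumerate products U × V with U ∈ τ_X, V ∈ τ_Y (deduplicated):
  ∅ × ∅ = {} (∅)
  {x11} × {17} = {(x11,17)}
  {x11} × {18} = {(x11,18)}
  {x11} × {17, 18} = {(x11,17), (x11,18)}
  {x11, x12, x13} × {17} = {(x11,17), (x12,17), (x13,17)}
  {x11, x12, x13} × {18} = {(x11,18), (x12,18), (x13,18)}
  {x11, x12, x13} × {17, 18} = {(x11,17), (x11,18), (x12,17), (x12,18), (x13,17), (x13,18)}
These 7 distinct sets form the basis B.
Close under arbitrary unions to get τ_{X×Y}; counting gives |τ_{X×Y}| = 9.


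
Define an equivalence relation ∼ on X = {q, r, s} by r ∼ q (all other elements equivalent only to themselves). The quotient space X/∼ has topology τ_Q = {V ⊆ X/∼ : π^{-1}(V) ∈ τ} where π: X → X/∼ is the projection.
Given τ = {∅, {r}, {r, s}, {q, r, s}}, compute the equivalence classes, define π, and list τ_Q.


X/∼ = {[q=r], [s]}; |τ_Q| = 2.

Equivalence classes: [q=r], [s].
Quotient map π: X → X/∼ sends q ↦ [q=r], r ↦ [q=r], s ↦ [s].
For each subset V ⊆ X/∼, compute π^{-1}(V) ⊆ X and check whether π^{-1}(V) ∈ τ. V is open in τ_Q iff π^{-1}(V) ∈ τ.
  V = {}: π^{-1}(V) = ∅ ∈ τ ✓.
  V = {[q=r]}: π^{-1}(V) = {q, r} ∉ τ ✗.
  V = {[s]}: π^{-1}(V) = {s} ∉ τ ✗.
  V = {[q=r], [s]}: π^{-1}(V) = {q, r, s} ∈ τ ✓.
Open sets in the quotient: τ_Q = {{}, {[q=r], [s]}} (2 elements).


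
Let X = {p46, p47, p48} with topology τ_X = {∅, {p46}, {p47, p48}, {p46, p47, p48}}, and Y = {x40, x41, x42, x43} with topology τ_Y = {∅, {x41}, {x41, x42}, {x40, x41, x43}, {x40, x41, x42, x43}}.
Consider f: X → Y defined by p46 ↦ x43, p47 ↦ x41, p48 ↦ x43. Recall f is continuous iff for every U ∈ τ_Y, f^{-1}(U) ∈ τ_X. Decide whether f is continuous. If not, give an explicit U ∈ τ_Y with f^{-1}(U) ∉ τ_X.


f is NOT continuous.

Compute f^{-1}(U) for each U ∈ τ_Y:
  U = ∅: f^{-1}(U) = ∅ ∈ τ_X ✓.
  U = {x41}: f^{-1}(U) = {p47} ∉ τ_X ✗.
  U = {x41, x42}: f^{-1}(U) = {p47} ∉ τ_X ✗.
  U = {x40, x41, x43}: f^{-1}(U) = {p46, p47, p48} ∈ τ_X ✓.
  U = {x40, x41, x42, x43}: f^{-1}(U) = {p46, p47, p48} ∈ τ_X ✓.
Found U = {x41} with f^{-1}(U) = {p47} not in τ_X. Therefore f is NOT continuous.


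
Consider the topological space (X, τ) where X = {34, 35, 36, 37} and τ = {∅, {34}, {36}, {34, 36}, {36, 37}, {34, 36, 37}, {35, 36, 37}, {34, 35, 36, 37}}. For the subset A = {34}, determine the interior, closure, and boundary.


int(A) = {34}, cl(A) = {34}, ∂A = ∅.

Closed sets in (X, τ) are complements of opens:
  closed(X, τ) = {∅, {34}, {35}, {34, 35}, {35, 37}, {34, 35, 37}, {35, 36, 37}, {34, 35, 36, 37}}.
int(A) = ⋃ {U ∈ τ : U ⊆ A}. Opens contained in A: ∅, {34}.
Taking the union of these: int(A) = {34}.
cl(A) = ⋂ {C closed : A ⊆ C}. Closed sets containing A: {34}, {34, 35}, {34, 35, 37}, {34, 35, 36, 37}.
Intersecting these: cl(A) = {34}.
∂A = cl(A) ∖ int(A) = {34} ∖ {34} = ∅.


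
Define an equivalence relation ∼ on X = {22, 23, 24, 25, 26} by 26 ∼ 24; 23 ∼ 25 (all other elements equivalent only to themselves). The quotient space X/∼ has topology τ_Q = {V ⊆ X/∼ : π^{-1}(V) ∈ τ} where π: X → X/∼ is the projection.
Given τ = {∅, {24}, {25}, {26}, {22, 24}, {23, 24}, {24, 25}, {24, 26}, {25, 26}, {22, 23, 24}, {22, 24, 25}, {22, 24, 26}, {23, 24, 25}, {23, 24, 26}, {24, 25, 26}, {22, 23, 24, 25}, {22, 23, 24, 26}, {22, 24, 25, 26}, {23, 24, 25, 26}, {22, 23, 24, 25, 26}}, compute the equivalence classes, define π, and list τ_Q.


X/∼ = {[22], [23=25], [24=26]}; |τ_Q| = 5.

Equivalence classes: [22], [23=25], [24=26].
Quotient map π: X → X/∼ sends 22 ↦ [22], 23 ↦ [23=25], 24 ↦ [24=26], 25 ↦ [23=25], 26 ↦ [24=26].
For each subset V ⊆ X/∼, compute π^{-1}(V) ⊆ X and check whether π^{-1}(V) ∈ τ. V is open in τ_Q iff π^{-1}(V) ∈ τ.
  V = {}: π^{-1}(V) = ∅ ∈ τ ✓.
  V = {[22]}: π^{-1}(V) = {22} ∉ τ ✗.
  V = {[23=25]}: π^{-1}(V) = {23, 25} ∉ τ ✗.
  V = {[22], [23=25]}: π^{-1}(V) = {22, 23, 25} ∉ τ ✗.
  V = {[24=26]}: π^{-1}(V) = {24, 26} ∈ τ ✓.
  V = {[22], [24=26]}: π^{-1}(V) = {22, 24, 26} ∈ τ ✓.
  V = {[23=25], [24=26]}: π^{-1}(V) = {23, 24, 25, 26} ∈ τ ✓.
  V = {[22], [23=25], [24=26]}: π^{-1}(V) = {22, 23, 24, 25, 26} ∈ τ ✓.
Open sets in the quotient: τ_Q = {{}, {[24=26]}, {[22], [24=26]}, {[23=25], [24=26]}, {[22], [23=25], [24=26]}} (5 elements).


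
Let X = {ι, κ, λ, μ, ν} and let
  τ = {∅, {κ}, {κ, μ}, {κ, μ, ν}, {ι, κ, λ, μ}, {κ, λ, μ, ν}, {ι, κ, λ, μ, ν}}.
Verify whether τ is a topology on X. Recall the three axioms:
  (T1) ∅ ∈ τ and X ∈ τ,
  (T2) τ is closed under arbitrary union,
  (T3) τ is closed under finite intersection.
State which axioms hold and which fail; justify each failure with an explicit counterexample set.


τ is NOT a topology on X.

Axiom (T1): ∅ ∈ τ? Yes; X ∈ τ? Yes.
Axiom (T2/T3): check pairwise unions and intersections of members of τ.
Counterexample for (T3): {ι, κ, λ, μ} ∩ {κ, λ, μ, ν} = {κ, λ, μ} ∉ τ. Therefore τ is NOT a topology.


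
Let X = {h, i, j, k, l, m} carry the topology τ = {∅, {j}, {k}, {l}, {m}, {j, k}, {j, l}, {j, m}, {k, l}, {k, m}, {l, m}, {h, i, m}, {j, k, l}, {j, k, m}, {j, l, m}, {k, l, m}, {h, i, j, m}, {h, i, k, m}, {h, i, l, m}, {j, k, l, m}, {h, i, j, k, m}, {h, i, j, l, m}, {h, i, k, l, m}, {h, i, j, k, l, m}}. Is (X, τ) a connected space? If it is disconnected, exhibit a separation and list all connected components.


(X, τ) is disconnected; components = [{j}, {k}, {l}, {h, i, m}].

Find clopen sets (U ∈ τ with X ∖ U ∈ τ):
  U = ∅, X ∖ U = {h, i, j, k, l, m} — both open, so U is clopen.
  U = {j}, X ∖ U = {h, i, k, l, m} — both open, so U is clopen.
  U = {k}, X ∖ U = {h, i, j, l, m} — both open, so U is clopen.
  U = {l}, X ∖ U = {h, i, j, k, m} — both open, so U is clopen.
  U = {j, k}, X ∖ U = {h, i, l, m} — both open, so U is clopen.
  U = {j, l}, X ∖ U = {h, i, k, m} — both open, so U is clopen.
  U = {k, l}, X ∖ U = {h, i, j, m} — both open, so U is clopen.
  U = {h, i, m}, X ∖ U = {j, k, l} — both open, so U is clopen.
  U = {j, k, l}, X ∖ U = {h, i, m} — both open, so U is clopen.
  U = {h, i, j, m}, X ∖ U = {k, l} — both open, so U is clopen.
  U = {h, i, k, m}, X ∖ U = {j, l} — both open, so U is clopen.
  U = {h, i, l, m}, X ∖ U = {j, k} — both open, so U is clopen.
  U = {h, i, j, k, m}, X ∖ U = {l} — both open, so U is clopen.
  U = {h, i, j, l, m}, X ∖ U = {k} — both open, so U is clopen.
  U = {h, i, k, l, m}, X ∖ U = {j} — both open, so U is clopen.
  U = {h, i, j, k, l, m}, X ∖ U = ∅ — both open, so U is clopen.
Nontrivial clopen(s) exist: e.g. {k, l}. So (X, τ) is disconnected.
Compute connected components by grouping points that agree on all clopens:
  component: {j}
  component: {k}
  component: {l}
  component: {h, i, m}


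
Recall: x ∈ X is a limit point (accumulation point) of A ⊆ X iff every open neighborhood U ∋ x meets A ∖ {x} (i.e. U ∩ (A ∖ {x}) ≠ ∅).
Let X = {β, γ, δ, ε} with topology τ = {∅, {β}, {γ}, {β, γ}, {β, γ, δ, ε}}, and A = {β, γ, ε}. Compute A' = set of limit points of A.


A' = {δ, ε}

For each x ∈ X, list the open sets U ∈ τ with x ∈ U, then check whether U ∩ (A ∖ {x}) ≠ ∅ for every such U.
  x = β: open {β} ∋ x has {β} ∩ (A ∖ {β}) = ∅, so x is NOT a limit point.
  x = γ: open {γ} ∋ x has {γ} ∩ (A ∖ {γ}) = ∅, so x is NOT a limit point.
  x = δ: opens ∋ x are {β, γ, δ, ε}; each meets A ∖ {δ}, so x IS a limit point.
  x = ε: opens ∋ x are {β, γ, δ, ε}; each meets A ∖ {ε}, so x IS a limit point.
Collecting: A' = {δ, ε}.


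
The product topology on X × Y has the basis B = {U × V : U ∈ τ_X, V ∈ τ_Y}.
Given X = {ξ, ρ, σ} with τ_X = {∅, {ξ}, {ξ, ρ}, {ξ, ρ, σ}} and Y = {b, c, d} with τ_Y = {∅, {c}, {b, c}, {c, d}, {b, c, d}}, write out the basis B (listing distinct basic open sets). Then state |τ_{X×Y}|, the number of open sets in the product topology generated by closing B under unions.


Basis B = {∅ × ∅, {ξ} × {c}, {ξ} × {b, c}, {ξ} × {c, d}, {ξ, ρ} × {c}, {ξ} × {b, c, d}, {ξ, ρ, σ} × {c}, {ξ, ρ} × {b, c}, {ξ, ρ} × {c, d}, {ξ, ρ} × {b, c, d}, {ξ, ρ, σ} × {b, c}, {ξ, ρ, σ} × {c, d}, {ξ, ρ, σ} × {b, c, d}}; |τ_{X×Y}| = 30.

Enumerate products U × V with U ∈ τ_X, V ∈ τ_Y (deduplicated):
  ∅ × ∅ = {} (∅)
  {ξ} × {c} = {(ξ,c)}
  {ξ} × {b, c} = {(ξ,b), (ξ,c)}
  {ξ} × {c, d} = {(ξ,c), (ξ,d)}
  {ξ, ρ} × {c} = {(ξ,c), (ρ,c)}
  {ξ} × {b, c, d} = {(ξ,b), (ξ,c), (ξ,d)}
  {ξ, ρ, σ} × {c} = {(ξ,c), (ρ,c), (σ,c)}
  {ξ, ρ} × {b, c} = {(ξ,b), (ξ,c), (ρ,b), (ρ,c)}
  {ξ, ρ} × {c, d} = {(ξ,c), (ξ,d), (ρ,c), (ρ,d)}
  {ξ, ρ} × {b, c, d} = {(ξ,b), (ξ,c), (ξ,d), (ρ,b), (ρ,c), (ρ,d)}
  {ξ, ρ, σ} × {b, c} = {(ξ,b), (ξ,c), (ρ,b), (ρ,c), (σ,b), (σ,c)}
  {ξ, ρ, σ} × {c, d} = {(ξ,c), (ξ,d), (ρ,c), (ρ,d), (σ,c), (σ,d)}
  {ξ, ρ, σ} × {b, c, d} = {(ξ,b), (ξ,c), (ξ,d), (ρ,b), (ρ,c), (ρ,d), (σ,b), (σ,c), (σ,d)}
These 13 distinct sets form the basis B.
Close under arbitrary unions to get τ_{X×Y}; counting gives |τ_{X×Y}| = 30.


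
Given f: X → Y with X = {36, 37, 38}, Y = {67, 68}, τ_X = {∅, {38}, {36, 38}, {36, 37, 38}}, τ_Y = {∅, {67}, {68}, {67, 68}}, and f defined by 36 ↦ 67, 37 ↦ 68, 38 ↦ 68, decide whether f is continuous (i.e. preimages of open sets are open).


f is NOT continuous.

Compute f^{-1}(U) for each U ∈ τ_Y:
  U = ∅: f^{-1}(U) = ∅ ∈ τ_X ✓.
  U = {67}: f^{-1}(U) = {36} ∉ τ_X ✗.
  U = {68}: f^{-1}(U) = {37, 38} ∉ τ_X ✗.
  U = {67, 68}: f^{-1}(U) = {36, 37, 38} ∈ τ_X ✓.
Found U = {67} with f^{-1}(U) = {36} not in τ_X. Therefore f is NOT continuous.


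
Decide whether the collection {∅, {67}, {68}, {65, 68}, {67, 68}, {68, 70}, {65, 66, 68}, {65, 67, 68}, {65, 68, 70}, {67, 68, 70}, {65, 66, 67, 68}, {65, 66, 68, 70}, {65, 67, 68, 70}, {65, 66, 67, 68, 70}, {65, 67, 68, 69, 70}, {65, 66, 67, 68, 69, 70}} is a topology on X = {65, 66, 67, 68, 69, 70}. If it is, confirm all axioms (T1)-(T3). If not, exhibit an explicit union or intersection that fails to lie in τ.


τ IS a topology on X.

Axiom (T1): ∅ ∈ τ? Yes; X ∈ τ? Yes.
Axiom (T2/T3): check pairwise unions and intersections of members of τ.
All pairwise intersections and unions checked — each lies in τ. Therefore τ satisfies (T1), (T2), (T3): it IS a topology on X.


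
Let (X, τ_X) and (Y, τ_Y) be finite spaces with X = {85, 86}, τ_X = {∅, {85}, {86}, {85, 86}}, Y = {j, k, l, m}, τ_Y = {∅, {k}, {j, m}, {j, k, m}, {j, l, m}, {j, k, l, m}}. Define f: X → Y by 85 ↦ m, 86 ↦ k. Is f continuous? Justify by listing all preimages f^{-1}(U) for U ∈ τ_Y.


f IS continuous.

Compute f^{-1}(U) for each U ∈ τ_Y:
  U = ∅: f^{-1}(U) = ∅ ∈ τ_X ✓.
  U = {k}: f^{-1}(U) = {86} ∈ τ_X ✓.
  U = {j, m}: f^{-1}(U) = {85} ∈ τ_X ✓.
  U = {j, k, m}: f^{-1}(U) = {85, 86} ∈ τ_X ✓.
  U = {j, l, m}: f^{-1}(U) = {85} ∈ τ_X ✓.
  U = {j, k, l, m}: f^{-1}(U) = {85, 86} ∈ τ_X ✓.
Every preimage lies in τ_X, so f IS continuous.


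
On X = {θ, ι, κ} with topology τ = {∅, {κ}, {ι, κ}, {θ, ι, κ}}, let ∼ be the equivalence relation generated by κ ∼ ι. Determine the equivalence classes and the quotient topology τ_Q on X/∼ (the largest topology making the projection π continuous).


X/∼ = {[θ], [ι=κ]}; |τ_Q| = 3.

Equivalence classes: [θ], [ι=κ].
Quotient map π: X → X/∼ sends θ ↦ [θ], ι ↦ [ι=κ], κ ↦ [ι=κ].
For each subset V ⊆ X/∼, compute π^{-1}(V) ⊆ X and check whether π^{-1}(V) ∈ τ. V is open in τ_Q iff π^{-1}(V) ∈ τ.
  V = {}: π^{-1}(V) = ∅ ∈ τ ✓.
  V = {[θ]}: π^{-1}(V) = {θ} ∉ τ ✗.
  V = {[ι=κ]}: π^{-1}(V) = {ι, κ} ∈ τ ✓.
  V = {[θ], [ι=κ]}: π^{-1}(V) = {θ, ι, κ} ∈ τ ✓.
Open sets in the quotient: τ_Q = {{}, {[ι=κ]}, {[θ], [ι=κ]}} (3 elements).


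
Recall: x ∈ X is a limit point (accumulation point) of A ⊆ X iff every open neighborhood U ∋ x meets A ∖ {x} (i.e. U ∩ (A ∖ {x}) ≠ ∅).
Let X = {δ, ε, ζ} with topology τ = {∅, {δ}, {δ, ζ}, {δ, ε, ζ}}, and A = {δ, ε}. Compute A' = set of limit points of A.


A' = {ε, ζ}

For each x ∈ X, list the open sets U ∈ τ with x ∈ U, then check whether U ∩ (A ∖ {x}) ≠ ∅ for every such U.
  x = δ: open {δ} ∋ x has {δ} ∩ (A ∖ {δ}) = ∅, so x is NOT a limit point.
  x = ε: opens ∋ x are {δ, ε, ζ}; each meets A ∖ {ε}, so x IS a limit point.
  x = ζ: opens ∋ x are {δ, ζ}, {δ, ε, ζ}; each meets A ∖ {ζ}, so x IS a limit point.
Collecting: A' = {ε, ζ}.


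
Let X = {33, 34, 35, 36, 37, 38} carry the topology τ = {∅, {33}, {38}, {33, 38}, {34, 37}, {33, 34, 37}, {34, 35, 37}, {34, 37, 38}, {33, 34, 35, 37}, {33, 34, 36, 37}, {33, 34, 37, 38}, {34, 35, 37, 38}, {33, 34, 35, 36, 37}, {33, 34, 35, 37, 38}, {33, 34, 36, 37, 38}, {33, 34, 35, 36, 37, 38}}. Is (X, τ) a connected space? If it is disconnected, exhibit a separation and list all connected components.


(X, τ) is disconnected; components = [{38}, {33, 34, 35, 36, 37}].

Find clopen sets (U ∈ τ with X ∖ U ∈ τ):
  U = ∅, X ∖ U = {33, 34, 35, 36, 37, 38} — both open, so U is clopen.
  U = {38}, X ∖ U = {33, 34, 35, 36, 37} — both open, so U is clopen.
  U = {33, 34, 35, 36, 37}, X ∖ U = {38} — both open, so U is clopen.
  U = {33, 34, 35, 36, 37, 38}, X ∖ U = ∅ — both open, so U is clopen.
Nontrivial clopen(s) exist: e.g. {33, 34, 35, 36, 37}. So (X, τ) is disconnected.
Compute connected components by grouping points that agree on all clopens:
  component: {38}
  component: {33, 34, 35, 36, 37}


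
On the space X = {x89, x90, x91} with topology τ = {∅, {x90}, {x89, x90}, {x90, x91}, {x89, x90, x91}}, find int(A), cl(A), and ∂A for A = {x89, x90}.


int(A) = {x89, x90}, cl(A) = {x89, x90, x91}, ∂A = {x91}.

Closed sets in (X, τ) are complements of opens:
  closed(X, τ) = {∅, {x89}, {x91}, {x89, x91}, {x89, x90, x91}}.
int(A) = ⋃ {U ∈ τ : U ⊆ A}. Opens contained in A: ∅, {x90}, {x89, x90}.
Taking the union of these: int(A) = {x89, x90}.
cl(A) = ⋂ {C closed : A ⊆ C}. Closed sets containing A: {x89, x90, x91}.
Intersecting these: cl(A) = {x89, x90, x91}.
∂A = cl(A) ∖ int(A) = {x89, x90, x91} ∖ {x89, x90} = {x91}.


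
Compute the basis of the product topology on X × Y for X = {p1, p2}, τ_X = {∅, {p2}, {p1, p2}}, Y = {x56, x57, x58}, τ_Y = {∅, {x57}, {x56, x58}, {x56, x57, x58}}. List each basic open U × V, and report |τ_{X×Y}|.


Basis B = {∅ × ∅, {p2} × {x57}, {p1, p2} × {x57}, {p2} × {x56, x58}, {p2} × {x56, x57, x58}, {p1, p2} × {x56, x58}, {p1, p2} × {x56, x57, x58}}; |τ_{X×Y}| = 9.

Enumerate products U × V with U ∈ τ_X, V ∈ τ_Y (deduplicated):
  ∅ × ∅ = {} (∅)
  {p2} × {x57} = {(p2,x57)}
  {p1, p2} × {x57} = {(p1,x57), (p2,x57)}
  {p2} × {x56, x58} = {(p2,x56), (p2,x58)}
  {p2} × {x56, x57, x58} = {(p2,x56), (p2,x57), (p2,x58)}
  {p1, p2} × {x56, x58} = {(p1,x56), (p1,x58), (p2,x56), (p2,x58)}
  {p1, p2} × {x56, x57, x58} = {(p1,x56), (p1,x57), (p1,x58), (p2,x56), (p2,x57), (p2,x58)}
These 7 distinct sets form the basis B.
Close under arbitrary unions to get τ_{X×Y}; counting gives |τ_{X×Y}| = 9.


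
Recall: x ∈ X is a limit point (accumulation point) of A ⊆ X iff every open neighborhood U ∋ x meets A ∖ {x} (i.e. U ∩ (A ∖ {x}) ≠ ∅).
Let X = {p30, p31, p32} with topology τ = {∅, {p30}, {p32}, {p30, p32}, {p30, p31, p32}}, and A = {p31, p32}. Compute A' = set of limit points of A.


A' = {p31}

For each x ∈ X, list the open sets U ∈ τ with x ∈ U, then check whether U ∩ (A ∖ {x}) ≠ ∅ for every such U.
  x = p30: open {p30} ∋ x has {p30} ∩ (A ∖ {p30}) = ∅, so x is NOT a limit point.
  x = p31: opens ∋ x are {p30, p31, p32}; each meets A ∖ {p31}, so x IS a limit point.
  x = p32: open {p32} ∋ x has {p32} ∩ (A ∖ {p32}) = ∅, so x is NOT a limit point.
Collecting: A' = {p31}.


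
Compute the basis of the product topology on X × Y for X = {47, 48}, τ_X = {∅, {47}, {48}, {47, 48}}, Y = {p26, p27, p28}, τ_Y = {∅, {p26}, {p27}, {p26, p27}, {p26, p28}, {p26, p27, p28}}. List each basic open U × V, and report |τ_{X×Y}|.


Basis B = {∅ × ∅, {47} × {p26}, {47} × {p27}, {48} × {p26}, {48} × {p27}, {47} × {p26, p27}, {47} × {p26, p28}, {47, 48} × {p26}, {47, 48} × {p27}, {48} × {p26, p27}, {48} × {p26, p28}, {47} × {p26, p27, p28}, {48} × {p26, p27, p28}, {47, 48} × {p26, p27}, {47, 48} × {p26, p28}, {47, 48} × {p26, p27, p28}}; |τ_{X×Y}| = 36.

Enumerate products U × V with U ∈ τ_X, V ∈ τ_Y (deduplicated):
  ∅ × ∅ = {} (∅)
  {47} × {p26} = {(47,p26)}
  {47} × {p27} = {(47,p27)}
  {48} × {p26} = {(48,p26)}
  {48} × {p27} = {(48,p27)}
  {47} × {p26, p27} = {(47,p26), (47,p27)}
  {47} × {p26, p28} = {(47,p26), (47,p28)}
  {47, 48} × {p26} = {(47,p26), (48,p26)}
  {47, 48} × {p27} = {(47,p27), (48,p27)}
  {48} × {p26, p27} = {(48,p26), (48,p27)}
  {48} × {p26, p28} = {(48,p26), (48,p28)}
  {47} × {p26, p27, p28} = {(47,p26), (47,p27), (47,p28)}
  {48} × {p26, p27, p28} = {(48,p26), (48,p27), (48,p28)}
  {47, 48} × {p26, p27} = {(47,p26), (47,p27), (48,p26), (48,p27)}
  {47, 48} × {p26, p28} = {(47,p26), (47,p28), (48,p26), (48,p28)}
  {47, 48} × {p26, p27, p28} = {(47,p26), (47,p27), (47,p28), (48,p26), (48,p27), (48,p28)}
These 16 distinct sets form the basis B.
Close under arbitrary unions to get τ_{X×Y}; counting gives |τ_{X×Y}| = 36.


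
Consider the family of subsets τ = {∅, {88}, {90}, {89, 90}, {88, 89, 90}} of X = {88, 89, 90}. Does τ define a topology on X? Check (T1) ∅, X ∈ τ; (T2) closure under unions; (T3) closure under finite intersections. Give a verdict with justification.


τ is NOT a topology on X.

Axiom (T1): ∅ ∈ τ? Yes; X ∈ τ? Yes.
Axiom (T2/T3): check pairwise unions and intersections of members of τ.
Counterexample for (T2): {88} ∪ {90} = {88, 90} ∉ τ. Therefore τ is NOT a topology.


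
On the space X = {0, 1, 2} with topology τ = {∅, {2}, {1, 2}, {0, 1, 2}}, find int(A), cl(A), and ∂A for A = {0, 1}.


int(A) = ∅, cl(A) = {0, 1}, ∂A = {0, 1}.

Closed sets in (X, τ) are complements of opens:
  closed(X, τ) = {∅, {0}, {0, 1}, {0, 1, 2}}.
int(A) = ⋃ {U ∈ τ : U ⊆ A}. Opens contained in A: ∅.
Taking the union of these: int(A) = ∅.
cl(A) = ⋂ {C closed : A ⊆ C}. Closed sets containing A: {0, 1}, {0, 1, 2}.
Intersecting these: cl(A) = {0, 1}.
∂A = cl(A) ∖ int(A) = {0, 1} ∖ ∅ = {0, 1}.


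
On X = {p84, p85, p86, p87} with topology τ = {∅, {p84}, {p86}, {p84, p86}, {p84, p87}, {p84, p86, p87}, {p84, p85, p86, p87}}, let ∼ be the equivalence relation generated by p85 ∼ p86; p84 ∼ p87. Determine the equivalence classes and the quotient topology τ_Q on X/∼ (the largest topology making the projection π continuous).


X/∼ = {[p84=p87], [p85=p86]}; |τ_Q| = 3.

Equivalence classes: [p84=p87], [p85=p86].
Quotient map π: X → X/∼ sends p84 ↦ [p84=p87], p85 ↦ [p85=p86], p86 ↦ [p85=p86], p87 ↦ [p84=p87].
For each subset V ⊆ X/∼, compute π^{-1}(V) ⊆ X and check whether π^{-1}(V) ∈ τ. V is open in τ_Q iff π^{-1}(V) ∈ τ.
  V = {}: π^{-1}(V) = ∅ ∈ τ ✓.
  V = {[p84=p87]}: π^{-1}(V) = {p84, p87} ∈ τ ✓.
  V = {[p85=p86]}: π^{-1}(V) = {p85, p86} ∉ τ ✗.
  V = {[p84=p87], [p85=p86]}: π^{-1}(V) = {p84, p85, p86, p87} ∈ τ ✓.
Open sets in the quotient: τ_Q = {{}, {[p84=p87]}, {[p84=p87], [p85=p86]}} (3 elements).


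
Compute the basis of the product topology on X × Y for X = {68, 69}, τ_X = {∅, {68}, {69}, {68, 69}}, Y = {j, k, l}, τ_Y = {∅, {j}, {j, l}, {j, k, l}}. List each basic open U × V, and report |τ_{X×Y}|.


Basis B = {∅ × ∅, {68} × {j}, {69} × {j}, {68} × {j, l}, {68, 69} × {j}, {69} × {j, l}, {68} × {j, k, l}, {69} × {j, k, l}, {68, 69} × {j, l}, {68, 69} × {j, k, l}}; |τ_{X×Y}| = 16.

Enumerate products U × V with U ∈ τ_X, V ∈ τ_Y (deduplicated):
  ∅ × ∅ = {} (∅)
  {68} × {j} = {(68,j)}
  {69} × {j} = {(69,j)}
  {68} × {j, l} = {(68,j), (68,l)}
  {68, 69} × {j} = {(68,j), (69,j)}
  {69} × {j, l} = {(69,j), (69,l)}
  {68} × {j, k, l} = {(68,j), (68,k), (68,l)}
  {69} × {j, k, l} = {(69,j), (69,k), (69,l)}
  {68, 69} × {j, l} = {(68,j), (68,l), (69,j), (69,l)}
  {68, 69} × {j, k, l} = {(68,j), (68,k), (68,l), (69,j), (69,k), (69,l)}
These 10 distinct sets form the basis B.
Close under arbitrary unions to get τ_{X×Y}; counting gives |τ_{X×Y}| = 16.


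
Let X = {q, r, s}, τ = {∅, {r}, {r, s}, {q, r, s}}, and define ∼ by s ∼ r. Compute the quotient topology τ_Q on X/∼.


X/∼ = {[q], [r=s]}; |τ_Q| = 3.

Equivalence classes: [q], [r=s].
Quotient map π: X → X/∼ sends q ↦ [q], r ↦ [r=s], s ↦ [r=s].
For each subset V ⊆ X/∼, compute π^{-1}(V) ⊆ X and check whether π^{-1}(V) ∈ τ. V is open in τ_Q iff π^{-1}(V) ∈ τ.
  V = {}: π^{-1}(V) = ∅ ∈ τ ✓.
  V = {[q]}: π^{-1}(V) = {q} ∉ τ ✗.
  V = {[r=s]}: π^{-1}(V) = {r, s} ∈ τ ✓.
  V = {[q], [r=s]}: π^{-1}(V) = {q, r, s} ∈ τ ✓.
Open sets in the quotient: τ_Q = {{}, {[r=s]}, {[q], [r=s]}} (3 elements).


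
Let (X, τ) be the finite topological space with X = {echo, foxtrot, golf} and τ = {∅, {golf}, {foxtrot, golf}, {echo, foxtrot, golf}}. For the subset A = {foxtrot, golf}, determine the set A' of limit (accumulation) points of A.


A' = {echo, foxtrot}

For each x ∈ X, list the open sets U ∈ τ with x ∈ U, then check whether U ∩ (A ∖ {x}) ≠ ∅ for every such U.
  x = echo: opens ∋ x are {echo, foxtrot, golf}; each meets A ∖ {echo}, so x IS a limit point.
  x = foxtrot: opens ∋ x are {foxtrot, golf}, {echo, foxtrot, golf}; each meets A ∖ {foxtrot}, so x IS a limit point.
  x = golf: open {golf} ∋ x has {golf} ∩ (A ∖ {golf}) = ∅, so x is NOT a limit point.
Collecting: A' = {echo, foxtrot}.


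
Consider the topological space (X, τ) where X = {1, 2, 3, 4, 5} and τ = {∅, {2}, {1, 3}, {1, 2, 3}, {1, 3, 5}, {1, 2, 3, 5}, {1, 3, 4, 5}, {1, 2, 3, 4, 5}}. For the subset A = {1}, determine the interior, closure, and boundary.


int(A) = ∅, cl(A) = {1, 3, 4, 5}, ∂A = {1, 3, 4, 5}.

Closed sets in (X, τ) are complements of opens:
  closed(X, τ) = {∅, {2}, {4}, {2, 4}, {4, 5}, {2, 4, 5}, {1, 3, 4, 5}, {1, 2, 3, 4, 5}}.
int(A) = ⋃ {U ∈ τ : U ⊆ A}. Opens contained in A: ∅.
Taking the union of these: int(A) = ∅.
cl(A) = ⋂ {C closed : A ⊆ C}. Closed sets containing A: {1, 3, 4, 5}, {1, 2, 3, 4, 5}.
Intersecting these: cl(A) = {1, 3, 4, 5}.
∂A = cl(A) ∖ int(A) = {1, 3, 4, 5} ∖ ∅ = {1, 3, 4, 5}.


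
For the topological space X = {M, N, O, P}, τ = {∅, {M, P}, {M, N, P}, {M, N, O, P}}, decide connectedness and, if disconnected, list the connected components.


(X, τ) is connected.

Find clopen sets (U ∈ τ with X ∖ U ∈ τ):
  U = ∅, X ∖ U = {M, N, O, P} — both open, so U is clopen.
  U = {M, N, O, P}, X ∖ U = ∅ — both open, so U is clopen.
Only trivial clopens (∅ and X) exist, so (X, τ) is connected.
Compute connected components by grouping points that agree on all clopens:
  component: {M, N, O, P}


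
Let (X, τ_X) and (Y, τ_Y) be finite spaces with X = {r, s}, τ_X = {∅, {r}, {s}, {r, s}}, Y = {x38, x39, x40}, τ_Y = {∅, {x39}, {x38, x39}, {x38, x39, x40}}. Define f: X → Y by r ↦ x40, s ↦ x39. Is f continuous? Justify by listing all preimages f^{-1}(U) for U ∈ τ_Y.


f IS continuous.

Compute f^{-1}(U) for each U ∈ τ_Y:
  U = ∅: f^{-1}(U) = ∅ ∈ τ_X ✓.
  U = {x39}: f^{-1}(U) = {s} ∈ τ_X ✓.
  U = {x38, x39}: f^{-1}(U) = {s} ∈ τ_X ✓.
  U = {x38, x39, x40}: f^{-1}(U) = {r, s} ∈ τ_X ✓.
Every preimage lies in τ_X, so f IS continuous.


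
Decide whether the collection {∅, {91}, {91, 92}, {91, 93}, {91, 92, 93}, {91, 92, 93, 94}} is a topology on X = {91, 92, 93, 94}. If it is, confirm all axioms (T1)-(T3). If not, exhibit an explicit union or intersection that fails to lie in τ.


τ IS a topology on X.

Axiom (T1): ∅ ∈ τ? Yes; X ∈ τ? Yes.
Axiom (T2/T3): check pairwise unions and intersections of members of τ.
All pairwise intersections and unions checked — each lies in τ. Therefore τ satisfies (T1), (T2), (T3): it IS a topology on X.


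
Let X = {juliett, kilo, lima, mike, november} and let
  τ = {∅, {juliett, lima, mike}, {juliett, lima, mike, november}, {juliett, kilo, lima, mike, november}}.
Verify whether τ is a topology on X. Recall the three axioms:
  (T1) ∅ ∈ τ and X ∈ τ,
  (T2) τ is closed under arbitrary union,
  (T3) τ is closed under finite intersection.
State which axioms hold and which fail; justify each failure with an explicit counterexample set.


τ IS a topology on X.

Axiom (T1): ∅ ∈ τ? Yes; X ∈ τ? Yes.
Axiom (T2/T3): check pairwise unions and intersections of members of τ.
All pairwise intersections and unions checked — each lies in τ. Therefore τ satisfies (T1), (T2), (T3): it IS a topology on X.


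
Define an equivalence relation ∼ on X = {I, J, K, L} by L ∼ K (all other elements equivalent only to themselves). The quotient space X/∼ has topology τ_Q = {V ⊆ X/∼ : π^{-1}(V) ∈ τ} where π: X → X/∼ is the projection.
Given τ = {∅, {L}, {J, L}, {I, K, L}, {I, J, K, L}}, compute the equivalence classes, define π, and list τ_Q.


X/∼ = {[I], [J], [K=L]}; |τ_Q| = 3.

Equivalence classes: [I], [J], [K=L].
Quotient map π: X → X/∼ sends I ↦ [I], J ↦ [J], K ↦ [K=L], L ↦ [K=L].
For each subset V ⊆ X/∼, compute π^{-1}(V) ⊆ X and check whether π^{-1}(V) ∈ τ. V is open in τ_Q iff π^{-1}(V) ∈ τ.
  V = {}: π^{-1}(V) = ∅ ∈ τ ✓.
  V = {[I]}: π^{-1}(V) = {I} ∉ τ ✗.
  V = {[J]}: π^{-1}(V) = {J} ∉ τ ✗.
  V = {[I], [J]}: π^{-1}(V) = {I, J} ∉ τ ✗.
  V = {[K=L]}: π^{-1}(V) = {K, L} ∉ τ ✗.
  V = {[I], [K=L]}: π^{-1}(V) = {I, K, L} ∈ τ ✓.
  V = {[J], [K=L]}: π^{-1}(V) = {J, K, L} ∉ τ ✗.
  V = {[I], [J], [K=L]}: π^{-1}(V) = {I, J, K, L} ∈ τ ✓.
Open sets in the quotient: τ_Q = {{}, {[I], [K=L]}, {[I], [J], [K=L]}} (3 elements).


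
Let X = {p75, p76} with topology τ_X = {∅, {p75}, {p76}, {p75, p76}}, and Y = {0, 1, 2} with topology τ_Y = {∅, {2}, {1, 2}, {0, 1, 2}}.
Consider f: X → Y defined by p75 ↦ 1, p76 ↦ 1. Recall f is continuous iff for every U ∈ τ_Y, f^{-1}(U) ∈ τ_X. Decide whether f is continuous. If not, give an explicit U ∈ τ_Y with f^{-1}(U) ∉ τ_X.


f IS continuous.

Compute f^{-1}(U) for each U ∈ τ_Y:
  U = ∅: f^{-1}(U) = ∅ ∈ τ_X ✓.
  U = {2}: f^{-1}(U) = ∅ ∈ τ_X ✓.
  U = {1, 2}: f^{-1}(U) = {p75, p76} ∈ τ_X ✓.
  U = {0, 1, 2}: f^{-1}(U) = {p75, p76} ∈ τ_X ✓.
Every preimage lies in τ_X, so f IS continuous.


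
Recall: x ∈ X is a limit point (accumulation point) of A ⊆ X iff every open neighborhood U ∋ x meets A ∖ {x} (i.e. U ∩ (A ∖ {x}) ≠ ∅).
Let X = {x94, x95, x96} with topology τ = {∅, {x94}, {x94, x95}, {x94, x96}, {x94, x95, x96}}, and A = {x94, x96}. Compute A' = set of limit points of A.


A' = {x95, x96}

For each x ∈ X, list the open sets U ∈ τ with x ∈ U, then check whether U ∩ (A ∖ {x}) ≠ ∅ for every such U.
  x = x94: open {x94} ∋ x has {x94} ∩ (A ∖ {x94}) = ∅, so x is NOT a limit point.
  x = x95: opens ∋ x are {x94, x95}, {x94, x95, x96}; each meets A ∖ {x95}, so x IS a limit point.
  x = x96: opens ∋ x are {x94, x96}, {x94, x95, x96}; each meets A ∖ {x96}, so x IS a limit point.
Collecting: A' = {x95, x96}.


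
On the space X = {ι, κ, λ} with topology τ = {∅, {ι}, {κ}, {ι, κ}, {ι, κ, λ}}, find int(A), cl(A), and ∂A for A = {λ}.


int(A) = ∅, cl(A) = {λ}, ∂A = {λ}.

Closed sets in (X, τ) are complements of opens:
  closed(X, τ) = {∅, {λ}, {ι, λ}, {κ, λ}, {ι, κ, λ}}.
int(A) = ⋃ {U ∈ τ : U ⊆ A}. Opens contained in A: ∅.
Taking the union of these: int(A) = ∅.
cl(A) = ⋂ {C closed : A ⊆ C}. Closed sets containing A: {λ}, {ι, λ}, {κ, λ}, {ι, κ, λ}.
Intersecting these: cl(A) = {λ}.
∂A = cl(A) ∖ int(A) = {λ} ∖ ∅ = {λ}.


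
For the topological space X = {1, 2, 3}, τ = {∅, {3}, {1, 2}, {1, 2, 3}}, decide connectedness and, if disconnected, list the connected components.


(X, τ) is disconnected; components = [{3}, {1, 2}].

Find clopen sets (U ∈ τ with X ∖ U ∈ τ):
  U = ∅, X ∖ U = {1, 2, 3} — both open, so U is clopen.
  U = {3}, X ∖ U = {1, 2} — both open, so U is clopen.
  U = {1, 2}, X ∖ U = {3} — both open, so U is clopen.
  U = {1, 2, 3}, X ∖ U = ∅ — both open, so U is clopen.
Nontrivial clopen(s) exist: e.g. {1, 2}. So (X, τ) is disconnected.
Compute connected components by grouping points that agree on all clopens:
  component: {3}
  component: {1, 2}


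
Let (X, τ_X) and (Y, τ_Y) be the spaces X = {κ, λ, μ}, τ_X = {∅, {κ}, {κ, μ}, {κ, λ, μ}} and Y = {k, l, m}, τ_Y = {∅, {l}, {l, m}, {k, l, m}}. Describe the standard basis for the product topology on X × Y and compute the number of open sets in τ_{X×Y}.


Basis B = {∅ × ∅, {κ} × {l}, {κ} × {l, m}, {κ, μ} × {l}, {κ} × {k, l, m}, {κ, λ, μ} × {l}, {κ, μ} × {l, m}, {κ, μ} × {k, l, m}, {κ, λ, μ} × {l, m}, {κ, λ, μ} × {k, l, m}}; |τ_{X×Y}| = 20.

Enumerate products U × V with U ∈ τ_X, V ∈ τ_Y (deduplicated):
  ∅ × ∅ = {} (∅)
  {κ} × {l} = {(κ,l)}
  {κ} × {l, m} = {(κ,l), (κ,m)}
  {κ, μ} × {l} = {(κ,l), (μ,l)}
  {κ} × {k, l, m} = {(κ,k), (κ,l), (κ,m)}
  {κ, λ, μ} × {l} = {(κ,l), (λ,l), (μ,l)}
  {κ, μ} × {l, m} = {(κ,l), (κ,m), (μ,l), (μ,m)}
  {κ, μ} × {k, l, m} = {(κ,k), (κ,l), (κ,m), (μ,k), (μ,l), (μ,m)}
  {κ, λ, μ} × {l, m} = {(κ,l), (κ,m), (λ,l), (λ,m), (μ,l), (μ,m)}
  {κ, λ, μ} × {k, l, m} = {(κ,k), (κ,l), (κ,m), (λ,k), (λ,l), (λ,m), (μ,k), (μ,l), (μ,m)}
These 10 distinct sets form the basis B.
Close under arbitrary unions to get τ_{X×Y}; counting gives |τ_{X×Y}| = 20.


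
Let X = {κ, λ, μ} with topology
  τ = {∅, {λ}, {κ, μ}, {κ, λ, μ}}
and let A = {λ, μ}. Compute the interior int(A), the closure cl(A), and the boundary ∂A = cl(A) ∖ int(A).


int(A) = {λ}, cl(A) = {κ, λ, μ}, ∂A = {κ, μ}.

Closed sets in (X, τ) are complements of opens:
  closed(X, τ) = {∅, {λ}, {κ, μ}, {κ, λ, μ}}.
int(A) = ⋃ {U ∈ τ : U ⊆ A}. Opens contained in A: ∅, {λ}.
Taking the union of these: int(A) = {λ}.
cl(A) = ⋂ {C closed : A ⊆ C}. Closed sets containing A: {κ, λ, μ}.
Intersecting these: cl(A) = {κ, λ, μ}.
∂A = cl(A) ∖ int(A) = {κ, λ, μ} ∖ {λ} = {κ, μ}.


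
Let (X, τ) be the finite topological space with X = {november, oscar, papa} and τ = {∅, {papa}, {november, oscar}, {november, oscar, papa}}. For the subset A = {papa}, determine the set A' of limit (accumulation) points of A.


A' = ∅

For each x ∈ X, list the open sets U ∈ τ with x ∈ U, then check whether U ∩ (A ∖ {x}) ≠ ∅ for every such U.
  x = november: open {november, oscar} ∋ x has {november, oscar} ∩ (A ∖ {november}) = ∅, so x is NOT a limit point.
  x = oscar: open {november, oscar} ∋ x has {november, oscar} ∩ (A ∖ {oscar}) = ∅, so x is NOT a limit point.
  x = papa: open {papa} ∋ x has {papa} ∩ (A ∖ {papa}) = ∅, so x is NOT a limit point.
Collecting: A' = ∅.


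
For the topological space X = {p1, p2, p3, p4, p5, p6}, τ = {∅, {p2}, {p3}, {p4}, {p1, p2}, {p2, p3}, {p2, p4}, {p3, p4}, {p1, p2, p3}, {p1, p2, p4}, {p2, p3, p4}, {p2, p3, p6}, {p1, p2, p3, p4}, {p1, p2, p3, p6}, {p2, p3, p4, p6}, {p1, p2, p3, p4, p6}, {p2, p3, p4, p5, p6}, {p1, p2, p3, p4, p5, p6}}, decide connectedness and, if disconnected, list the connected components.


(X, τ) is connected.

Find clopen sets (U ∈ τ with X ∖ U ∈ τ):
  U = ∅, X ∖ U = {p1, p2, p3, p4, p5, p6} — both open, so U is clopen.
  U = {p1, p2, p3, p4, p5, p6}, X ∖ U = ∅ — both open, so U is clopen.
Only trivial clopens (∅ and X) exist, so (X, τ) is connected.
Compute connected components by grouping points that agree on all clopens:
  component: {p1, p2, p3, p4, p5, p6}


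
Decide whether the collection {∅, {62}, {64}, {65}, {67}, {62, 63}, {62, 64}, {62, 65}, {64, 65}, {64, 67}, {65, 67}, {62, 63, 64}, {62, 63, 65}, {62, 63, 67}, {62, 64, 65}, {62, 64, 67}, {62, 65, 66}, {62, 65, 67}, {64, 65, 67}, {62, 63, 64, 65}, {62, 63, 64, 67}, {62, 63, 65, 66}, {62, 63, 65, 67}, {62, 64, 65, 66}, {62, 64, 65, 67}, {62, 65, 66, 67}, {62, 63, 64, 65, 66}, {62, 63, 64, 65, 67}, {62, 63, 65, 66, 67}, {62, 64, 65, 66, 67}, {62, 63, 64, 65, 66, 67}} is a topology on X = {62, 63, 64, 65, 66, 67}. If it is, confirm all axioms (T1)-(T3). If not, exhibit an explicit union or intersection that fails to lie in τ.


τ is NOT a topology on X.

Axiom (T1): ∅ ∈ τ? Yes; X ∈ τ? Yes.
Axiom (T2/T3): check pairwise unions and intersections of members of τ.
Counterexample for (T2): {62} ∪ {67} = {62, 67} ∉ τ. Therefore τ is NOT a topology.


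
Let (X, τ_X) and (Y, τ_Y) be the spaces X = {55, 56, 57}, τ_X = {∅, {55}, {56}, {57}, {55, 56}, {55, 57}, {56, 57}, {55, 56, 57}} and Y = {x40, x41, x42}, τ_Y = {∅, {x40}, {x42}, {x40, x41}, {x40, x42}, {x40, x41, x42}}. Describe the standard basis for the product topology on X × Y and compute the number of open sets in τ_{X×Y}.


Basis B = {∅ × ∅, {55} × {x40}, {55} × {x42}, {56} × {x40}, {56} × {x42}, {57} × {x40}, {57} × {x42}, {55} × {x40, x41}, {55} × {x40, x42}, {55, 56} × {x40}, {55, 57} × {x40}, {55, 56} × {x42}, {55, 57} × {x42}, {56} × {x40, x41}, {56} × {x40, x42}, {56, 57} × {x40}, {56, 57} × {x42}, {57} × {x40, x41}, {57} × {x40, x42}, {55} × {x40, x41, x42}, {55, 56, 57} × {x40}, {55, 56, 57} × {x42}, {56} × {x40, x41, x42}, {57} × {x40, x41, x42}, {55, 56} × {x40, x41}, {55, 57} × {x40, x41}, {55, 56} × {x40, x42}, {55, 57} × {x40, x42}, {56, 57} × {x40, x41}, {56, 57} × {x40, x42}, {55, 56} × {x40, x41, x42}, {55, 57} × {x40, x41, x42}, {55, 56, 57} × {x40, x41}, {55, 56, 57} × {x40, x42}, {56, 57} × {x40, x41, x42}, {55, 56, 57} × {x40, x41, x42}}; |τ_{X×Y}| = 216.

Enumerate products U × V with U ∈ τ_X, V ∈ τ_Y (deduplicated):
  ∅ × ∅ = {} (∅)
  {55} × {x40} = {(55,x40)}
  {55} × {x42} = {(55,x42)}
  {56} × {x40} = {(56,x40)}
  {56} × {x42} = {(56,x42)}
  {57} × {x40} = {(57,x40)}
  {57} × {x42} = {(57,x42)}
  {55} × {x40, x41} = {(55,x40), (55,x41)}
  {55} × {x40, x42} = {(55,x40), (55,x42)}
  {55, 56} × {x40} = {(55,x40), (56,x40)}
  {55, 57} × {x40} = {(55,x40), (57,x40)}
  {55, 56} × {x42} = {(55,x42), (56,x42)}
  {55, 57} × {x42} = {(55,x42), (57,x42)}
  {56} × {x40, x41} = {(56,x40), (56,x41)}
  {56} × {x40, x42} = {(56,x40), (56,x42)}
  {56, 57} × {x40} = {(56,x40), (57,x40)}
  {56, 57} × {x42} = {(56,x42), (57,x42)}
  {57} × {x40, x41} = {(57,x40), (57,x41)}
  {57} × {x40, x42} = {(57,x40), (57,x42)}
  {55} × {x40, x41, x42} = {(55,x40), (55,x41), (55,x42)}
  {55, 56, 57} × {x40} = {(55,x40), (56,x40), (57,x40)}
  {55, 56, 57} × {x42} = {(55,x42), (56,x42), (57,x42)}
  {56} × {x40, x41, x42} = {(56,x40), (56,x41), (56,x42)}
  {57} × {x40, x41, x42} = {(57,x40), (57,x41), (57,x42)}
  {55, 56} × {x40, x41} = {(55,x40), (55,x41), (56,x40), (56,x41)}
  {55, 57} × {x40, x41} = {(55,x40), (55,x41), (57,x40), (57,x41)}
  {55, 56} × {x40, x42} = {(55,x40), (55,x42), (56,x40), (56,x42)}
  {55, 57} × {x40, x42} = {(55,x40), (55,x42), (57,x40), (57,x42)}
  {56, 57} × {x40, x41} = {(56,x40), (56,x41), (57,x40), (57,x41)}
  {56, 57} × {x40, x42} = {(56,x40), (56,x42), (57,x40), (57,x42)}
  {55, 56} × {x40, x41, x42} = {(55,x40), (55,x41), (55,x42), (56,x40), (56,x41), (56,x42)}
  {55, 57} × {x40, x41, x42} = {(55,x40), (55,x41), (55,x42), (57,x40), (57,x41), (57,x42)}
  {55, 56, 57} × {x40, x41} = {(55,x40), (55,x41), (56,x40), (56,x41), (57,x40), (57,x41)}
  {55, 56, 57} × {x40, x42} = {(55,x40), (55,x42), (56,x40), (56,x42), (57,x40), (57,x42)}
  {56, 57} × {x40, x41, x42} = {(56,x40), (56,x41), (56,x42), (57,x40), (57,x41), (57,x42)}
  {55, 56, 57} × {x40, x41, x42} = {(55,x40), (55,x41), (55,x42), (56,x40), (56,x41), (56,x42), (57,x40), (57,x41), (57,x42)}
These 36 distinct sets form the basis B.
Close under arbitrary unions to get τ_{X×Y}; counting gives |τ_{X×Y}| = 216.


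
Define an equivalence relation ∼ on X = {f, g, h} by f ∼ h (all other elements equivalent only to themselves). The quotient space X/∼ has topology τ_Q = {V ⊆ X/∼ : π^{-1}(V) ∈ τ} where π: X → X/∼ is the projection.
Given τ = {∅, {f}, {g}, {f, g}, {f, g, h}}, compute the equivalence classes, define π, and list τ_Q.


X/∼ = {[f=h], [g]}; |τ_Q| = 3.

Equivalence classes: [f=h], [g].
Quotient map π: X → X/∼ sends f ↦ [f=h], g ↦ [g], h ↦ [f=h].
For each subset V ⊆ X/∼, compute π^{-1}(V) ⊆ X and check whether π^{-1}(V) ∈ τ. V is open in τ_Q iff π^{-1}(V) ∈ τ.
  V = {}: π^{-1}(V) = ∅ ∈ τ ✓.
  V = {[f=h]}: π^{-1}(V) = {f, h} ∉ τ ✗.
  V = {[g]}: π^{-1}(V) = {g} ∈ τ ✓.
  V = {[f=h], [g]}: π^{-1}(V) = {f, g, h} ∈ τ ✓.
Open sets in the quotient: τ_Q = {{}, {[g]}, {[f=h], [g]}} (3 elements).
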